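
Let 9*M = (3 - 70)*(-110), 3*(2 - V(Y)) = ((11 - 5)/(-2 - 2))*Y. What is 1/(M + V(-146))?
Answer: 9/6731 ≈ 0.0013371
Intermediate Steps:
V(Y) = 2 + Y/2 (V(Y) = 2 - (11 - 5)/(-2 - 2)*Y/3 = 2 - 6/(-4)*Y/3 = 2 - 6*(-1/4)*Y/3 = 2 - (-1)*Y/2 = 2 + Y/2)
M = 7370/9 (M = ((3 - 70)*(-110))/9 = (-67*(-110))/9 = (1/9)*7370 = 7370/9 ≈ 818.89)
1/(M + V(-146)) = 1/(7370/9 + (2 + (1/2)*(-146))) = 1/(7370/9 + (2 - 73)) = 1/(7370/9 - 71) = 1/(6731/9) = 9/6731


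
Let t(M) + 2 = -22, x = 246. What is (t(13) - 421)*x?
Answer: -109470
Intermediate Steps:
t(M) = -24 (t(M) = -2 - 22 = -24)
(t(13) - 421)*x = (-24 - 421)*246 = -445*246 = -109470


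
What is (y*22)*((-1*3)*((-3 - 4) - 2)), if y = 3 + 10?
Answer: 7722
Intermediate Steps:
y = 13
(y*22)*((-1*3)*((-3 - 4) - 2)) = (13*22)*((-1*3)*((-3 - 4) - 2)) = 286*(-3*(-7 - 2)) = 286*(-3*(-9)) = 286*27 = 7722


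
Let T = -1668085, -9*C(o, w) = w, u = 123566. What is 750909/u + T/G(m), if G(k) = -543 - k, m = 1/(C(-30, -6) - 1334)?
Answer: 826105336535273/268384981302 ≈ 3078.1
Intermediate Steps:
C(o, w) = -w/9
m = -3/4000 (m = 1/(-⅑*(-6) - 1334) = 1/(⅔ - 1334) = 1/(-4000/3) = -3/4000 ≈ -0.00075000)
750909/u + T/G(m) = 750909/123566 - 1668085/(-543 - 1*(-3/4000)) = 750909*(1/123566) - 1668085/(-543 + 3/4000) = 750909/123566 - 1668085/(-2171997/4000) = 750909/123566 - 1668085*(-4000/2171997) = 750909/123566 + 6672340000/2171997 = 826105336535273/268384981302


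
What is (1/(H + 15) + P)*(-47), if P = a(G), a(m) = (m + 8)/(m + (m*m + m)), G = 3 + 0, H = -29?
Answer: -6533/210 ≈ -31.110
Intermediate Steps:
G = 3
a(m) = (8 + m)/(m**2 + 2*m) (a(m) = (8 + m)/(m + (m**2 + m)) = (8 + m)/(m + (m + m**2)) = (8 + m)/(m**2 + 2*m))
P = 11/15 (P = (8 + 3)/(3*(2 + 3)) = (1/3)*11/5 = (1/3)*(1/5)*11 = 11/15 ≈ 0.73333)
(1/(H + 15) + P)*(-47) = (1/(-29 + 15) + 11/15)*(-47) = (1/(-14) + 11/15)*(-47) = (-1/14 + 11/15)*(-47) = (139/210)*(-47) = -6533/210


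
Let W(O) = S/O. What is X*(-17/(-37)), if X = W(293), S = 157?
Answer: 2669/10841 ≈ 0.24620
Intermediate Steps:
W(O) = 157/O
X = 157/293 ≈ 0.53584
X*(-17/(-37)) = 157*(-17/(-37))/293 = 157*(-17*(-1/37))/293 = (157/293)*(17/37) = 2669/10841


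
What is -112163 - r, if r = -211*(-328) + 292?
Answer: -181663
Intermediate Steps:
r = 69500 (r = 69208 + 292 = 69500)
-112163 - r = -112163 - 1*69500 = -112163 - 69500 = -181663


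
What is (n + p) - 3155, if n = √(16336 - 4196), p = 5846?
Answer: 2691 + 2*√3035 ≈ 2801.2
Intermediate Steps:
n = 2*√3035 (n = √12140 = 2*√3035 ≈ 110.18)
(n + p) - 3155 = (2*√3035 + 5846) - 3155 = (5846 + 2*√3035) - 3155 = 2691 + 2*√3035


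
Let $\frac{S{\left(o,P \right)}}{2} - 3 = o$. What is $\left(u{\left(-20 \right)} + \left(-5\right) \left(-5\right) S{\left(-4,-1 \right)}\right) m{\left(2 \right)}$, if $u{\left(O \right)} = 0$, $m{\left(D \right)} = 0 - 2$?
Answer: $100$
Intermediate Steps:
$m{\left(D \right)} = -2$
$S{\left(o,P \right)} = 6 + 2 o$
$\left(u{\left(-20 \right)} + \left(-5\right) \left(-5\right) S{\left(-4,-1 \right)}\right) m{\left(2 \right)} = \left(0 + \left(-5\right) \left(-5\right) \left(6 + 2 \left(-4\right)\right)\right) \left(-2\right) = \left(0 + 25 \left(6 - 8\right)\right) \left(-2\right) = \left(0 + 25 \left(-2\right)\right) \left(-2\right) = \left(0 - 50\right) \left(-2\right) = \left(-50\right) \left(-2\right) = 100$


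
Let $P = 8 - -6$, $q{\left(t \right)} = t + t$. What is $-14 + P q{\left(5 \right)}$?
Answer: $126$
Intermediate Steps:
$q{\left(t \right)} = 2 t$
$P = 14$ ($P = 8 + 6 = 14$)
$-14 + P q{\left(5 \right)} = -14 + 14 \cdot 2 \cdot 5 = -14 + 14 \cdot 10 = -14 + 140 = 126$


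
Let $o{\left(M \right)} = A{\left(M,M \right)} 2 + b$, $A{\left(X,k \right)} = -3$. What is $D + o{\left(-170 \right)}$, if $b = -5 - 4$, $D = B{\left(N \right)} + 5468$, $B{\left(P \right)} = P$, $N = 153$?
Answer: $5606$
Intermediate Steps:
$D = 5621$ ($D = 153 + 5468 = 5621$)
$b = -9$
$o{\left(M \right)} = -15$ ($o{\left(M \right)} = \left(-3\right) 2 - 9 = -6 - 9 = -15$)
$D + o{\left(-170 \right)} = 5621 - 15 = 5606$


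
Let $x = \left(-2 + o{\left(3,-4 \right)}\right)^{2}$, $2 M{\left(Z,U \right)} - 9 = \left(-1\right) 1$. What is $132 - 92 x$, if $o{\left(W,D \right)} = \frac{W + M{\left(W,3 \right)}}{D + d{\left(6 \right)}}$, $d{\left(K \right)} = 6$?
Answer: $-75$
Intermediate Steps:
$M{\left(Z,U \right)} = 4$ ($M{\left(Z,U \right)} = \frac{9}{2} + \frac{\left(-1\right) 1}{2} = \frac{9}{2} + \frac{1}{2} \left(-1\right) = \frac{9}{2} - \frac{1}{2} = 4$)
$o{\left(W,D \right)} = \frac{4 + W}{6 + D}$ ($o{\left(W,D \right)} = \frac{W + 4}{D + 6} = \frac{4 + W}{6 + D}$)
$x = \frac{9}{4}$ ($x = \left(-2 + \frac{4 + 3}{6 - 4}\right)^{2} = \left(-2 + \frac{1}{2} \cdot 7\right)^{2} = \left(-2 + \frac{7}{2}\right)^{2} = \left(\frac{3}{2}\right)^{2} = \frac{9}{4} \approx 2.25$)
$132 - 92 x = 132 - 207 = -75$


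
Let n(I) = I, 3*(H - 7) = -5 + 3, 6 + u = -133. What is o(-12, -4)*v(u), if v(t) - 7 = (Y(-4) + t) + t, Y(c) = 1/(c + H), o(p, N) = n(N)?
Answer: 7576/7 ≈ 1082.3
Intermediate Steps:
u = -139 (u = -6 - 133 = -139)
H = 19/3 (H = 7 + (-5 + 3)/3 = 7 + (⅓)*(-2) = 7 - ⅔ = 19/3 ≈ 6.3333)
o(p, N) = N
Y(c) = 1/(19/3 + c) (Y(c) = 1/(c + 19/3) = 1/(19/3 + c))
v(t) = 52/7 + 2*t (v(t) = 7 + ((3/(19 + 3*(-4)) + t) + t) = 7 + ((3/(19 - 12) + t) + t) = 7 + ((3/7 + t) + t) = 7 + (3/7 + 2*t) = 52/7 + 2*t)
o(-12, -4)*v(u) = -4*(52/7 + 2*(-139)) = -4*(52/7 - 278) = -4*(-1894/7) = 7576/7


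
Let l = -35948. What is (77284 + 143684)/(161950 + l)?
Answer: 110484/63001 ≈ 1.7537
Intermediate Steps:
(77284 + 143684)/(161950 + l) = (77284 + 143684)/(161950 - 35948) = 220968/126002 = 220968*(1/126002) = 110484/63001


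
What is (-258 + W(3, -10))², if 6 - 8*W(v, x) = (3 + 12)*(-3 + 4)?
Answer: 4297329/64 ≈ 67146.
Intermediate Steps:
W(v, x) = -9/8 (W(v, x) = ¾ - (3 + 12)*(-3 + 4)/8 = ¾ - 15/8 = -9/8)
(-258 + W(3, -10))² = (-258 - 9/8)² = (-2073/8)² = 4297329/64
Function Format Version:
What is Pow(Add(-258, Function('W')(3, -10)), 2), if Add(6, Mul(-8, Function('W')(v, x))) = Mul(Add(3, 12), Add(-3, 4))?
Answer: Rational(4297329, 64) ≈ 67146.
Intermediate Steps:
Function('W')(v, x) = Rational(-9, 8) (Function('W')(v, x) = Add(Rational(3, 4), Mul(Rational(-1, 8), Mul(Add(3, 12), Add(-3, 4)))) = Add(Rational(3, 4), Mul(Rational(-1, 8), Mul(15, 1))) = Add(Rational(3, 4), Mul(Rational(-1, 8), 15)) = Add(Rational(3, 4), Rational(-15, 8)) = Rational(-9, 8))
Pow(Add(-258, Function('W')(3, -10)), 2) = Pow(Add(-258, Rational(-9, 8)), 2) = Pow(Rational(-2073, 8), 2) = Rational(4297329, 64)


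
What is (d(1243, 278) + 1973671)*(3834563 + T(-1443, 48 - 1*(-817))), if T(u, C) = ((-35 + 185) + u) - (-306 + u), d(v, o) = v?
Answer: 7573832713366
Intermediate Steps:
T(u, C) = 456 (T(u, C) = (150 + u) + (306 - u) = 456)
(d(1243, 278) + 1973671)*(3834563 + T(-1443, 48 - 1*(-817))) = (1243 + 1973671)*(3834563 + 456) = 1974914*3835019 = 7573832713366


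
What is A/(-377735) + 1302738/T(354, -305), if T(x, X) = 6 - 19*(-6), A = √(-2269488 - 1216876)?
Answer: 217123/20 - 2*I*√871591/377735 ≈ 10856.0 - 0.0049431*I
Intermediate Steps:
A = 2*I*√871591 (A = √(-3486364) = 2*I*√871591 ≈ 1867.2*I)
T(x, X) = 120 (T(x, X) = 6 + 114 = 120)
A/(-377735) + 1302738/T(354, -305) = (2*I*√871591)/(-377735) + 1302738/120 = (2*I*√871591)*(-1/377735) + 1302738*(1/120) = -2*I*√871591/377735 + 217123/20 = 217123/20 - 2*I*√871591/377735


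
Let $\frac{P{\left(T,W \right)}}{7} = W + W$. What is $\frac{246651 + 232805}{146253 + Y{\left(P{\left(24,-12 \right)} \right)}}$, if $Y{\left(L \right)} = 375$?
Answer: $\frac{119864}{36657} \approx 3.2699$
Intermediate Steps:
$P{\left(T,W \right)} = 14 W$ ($P{\left(T,W \right)} = 7 \left(W + W\right) = 7 \cdot 2 W = 14 W$)
$\frac{246651 + 232805}{146253 + Y{\left(P{\left(24,-12 \right)} \right)}} = \frac{246651 + 232805}{146253 + 375} = \frac{479456}{146628} = 479456 \cdot \frac{1}{146628} = \frac{119864}{36657}$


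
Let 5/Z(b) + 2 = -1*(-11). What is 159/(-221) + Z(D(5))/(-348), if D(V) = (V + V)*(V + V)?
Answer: -499093/692172 ≈ -0.72105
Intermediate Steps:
D(V) = 4*V**2 (D(V) = (2*V)*(2*V) = 4*V**2)
Z(b) = 5/9 (Z(b) = 5/(-2 - 1*(-11)) = 5/(-2 + 11) = 5/9)
159/(-221) + Z(D(5))/(-348) = 159/(-221) + (5/9)/(-348) = 159*(-1/221) + (5/9)*(-1/348) = -159/221 - 5/3132 = -499093/692172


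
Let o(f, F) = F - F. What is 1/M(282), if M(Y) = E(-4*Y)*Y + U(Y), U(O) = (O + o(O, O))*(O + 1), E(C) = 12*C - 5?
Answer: -1/3738756 ≈ -2.6747e-7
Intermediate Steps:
o(f, F) = 0
E(C) = -5 + 12*C
U(O) = O*(1 + O) (U(O) = (O + 0)*(O + 1) = O*(1 + O))
M(Y) = Y*(1 + Y) + Y*(-5 - 48*Y) (M(Y) = (-5 + 12*(-4*Y))*Y + Y*(1 + Y) = (-5 - 48*Y)*Y + Y*(1 + Y) = Y*(-5 - 48*Y) + Y*(1 + Y) = Y*(1 + Y) + Y*(-5 - 48*Y))
1/M(282) = 1/(282*(-4 - 47*282)) = 1/(282*(-4 - 13254)) = 1/(282*(-13258)) = 1/(-3738756) = -1/3738756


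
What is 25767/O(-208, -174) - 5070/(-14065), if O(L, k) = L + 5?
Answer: -356043/2813 ≈ -126.57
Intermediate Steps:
O(L, k) = 5 + L
25767/O(-208, -174) - 5070/(-14065) = 25767/(5 - 208) - 5070/(-14065) = 25767/(-203) - 5070*(-1/14065) = 25767*(-1/203) + 1014/2813 = -3681/29 + 1014/2813 = -356043/2813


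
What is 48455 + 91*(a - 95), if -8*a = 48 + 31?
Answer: 311291/8 ≈ 38911.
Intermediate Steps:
a = -79/8 (a = -(48 + 31)/8 = -⅛*79 = -79/8 ≈ -9.8750)
48455 + 91*(a - 95) = 48455 + 91*(-79/8 - 95) = 48455 + 91*(-839/8) = 48455 - 76349/8 = 311291/8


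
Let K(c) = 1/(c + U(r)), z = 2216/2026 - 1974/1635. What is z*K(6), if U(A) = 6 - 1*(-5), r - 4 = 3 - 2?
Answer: -62694/9385445 ≈ -0.0066799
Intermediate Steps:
r = 5 (r = 4 + (3 - 2) = 4 + 1 = 5)
U(A) = 11 (U(A) = 6 + 5 = 11)
z = -62694/552085 (z = 2216*(1/2026) - 1974*1/1635 = 1108/1013 - 658/545 = -62694/552085 ≈ -0.11356)
K(c) = 1/(11 + c) (K(c) = 1/(c + 11) = 1/(11 + c))
z*K(6) = -62694/(552085*(11 + 6)) = -62694/552085/17 = -62694/552085*1/17 = -62694/9385445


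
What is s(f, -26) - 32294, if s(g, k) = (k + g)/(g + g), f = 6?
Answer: -96887/3 ≈ -32296.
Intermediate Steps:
s(g, k) = (g + k)/(2*g) (s(g, k) = (g + k)/((2*g)) = (g + k)*(1/(2*g)) = (g + k)/(2*g))
s(f, -26) - 32294 = (1/2)*(6 - 26)/6 - 32294 = (1/2)*(1/6)*(-20) - 32294 = -5/3 - 32294 = -96887/3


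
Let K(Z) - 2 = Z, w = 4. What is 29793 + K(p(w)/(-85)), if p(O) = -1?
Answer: 2532576/85 ≈ 29795.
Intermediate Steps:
K(Z) = 2 + Z
29793 + K(p(w)/(-85)) = 29793 + (2 - 1/(-85)) = 29793 + (2 - 1*(-1/85)) = 29793 + (2 + 1/85) = 29793 + 171/85 = 2532576/85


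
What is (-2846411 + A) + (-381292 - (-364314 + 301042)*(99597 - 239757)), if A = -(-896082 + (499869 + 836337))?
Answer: -8871871347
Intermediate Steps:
A = -440124 (A = -(-896082 + 1336206) = -1*440124 = -440124)
(-2846411 + A) + (-381292 - (-364314 + 301042)*(99597 - 239757)) = (-2846411 - 440124) + (-381292 - (-364314 + 301042)*(99597 - 239757)) = -3286535 + (-381292 - (-63272)*(-140160)) = -3286535 + (-381292 - 1*8868203520) = -3286535 + (-381292 - 8868203520) = -3286535 - 8868584812 = -8871871347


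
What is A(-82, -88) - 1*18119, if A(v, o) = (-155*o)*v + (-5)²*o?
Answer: -1138799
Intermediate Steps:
A(v, o) = 25*o - 155*o*v (A(v, o) = -155*o*v + 25*o = 25*o - 155*o*v)
A(-82, -88) - 1*18119 = 5*(-88)*(5 - 31*(-82)) - 1*18119 = 5*(-88)*(5 + 2542) - 18119 = 5*(-88)*2547 - 18119 = -1120680 - 18119 = -1138799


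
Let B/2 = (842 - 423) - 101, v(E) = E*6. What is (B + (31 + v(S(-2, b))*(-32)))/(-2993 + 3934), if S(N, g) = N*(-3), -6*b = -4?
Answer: -485/941 ≈ -0.51541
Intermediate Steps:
b = ⅔ (b = -⅙*(-4) = ⅔ ≈ 0.66667)
S(N, g) = -3*N
v(E) = 6*E
B = 636 (B = 2*((842 - 423) - 101) = 2*(419 - 101) = 2*318 = 636)
(B + (31 + v(S(-2, b))*(-32)))/(-2993 + 3934) = (636 + (31 + (6*(-3*(-2)))*(-32)))/(-2993 + 3934) = (636 + (31 + (6*6)*(-32)))/941 = (636 + (31 + 36*(-32)))*(1/941) = (636 + (31 - 1152))*(1/941) = (636 - 1121)*(1/941) = -485*1/941 = -485/941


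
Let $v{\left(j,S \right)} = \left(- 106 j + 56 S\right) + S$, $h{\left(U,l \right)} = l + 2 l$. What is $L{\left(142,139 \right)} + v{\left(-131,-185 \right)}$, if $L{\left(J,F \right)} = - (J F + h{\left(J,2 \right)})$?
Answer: $-16403$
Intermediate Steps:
$h{\left(U,l \right)} = 3 l$
$v{\left(j,S \right)} = - 106 j + 57 S$
$L{\left(J,F \right)} = -6 - F J$ ($L{\left(J,F \right)} = - (J F + 3 \cdot 2) = - (F J + 6) = - (6 + F J) = -6 - F J$)
$L{\left(142,139 \right)} + v{\left(-131,-185 \right)} = \left(-6 - 139 \cdot 142\right) + \left(\left(-106\right) \left(-131\right) + 57 \left(-185\right)\right) = \left(-6 - 19738\right) + \left(13886 - 10545\right) = -19744 + 3341 = -16403$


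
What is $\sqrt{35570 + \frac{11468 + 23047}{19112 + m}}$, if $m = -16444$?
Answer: $\frac{5 \sqrt{2532873137}}{1334} \approx 188.63$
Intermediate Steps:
$\sqrt{35570 + \frac{11468 + 23047}{19112 + m}} = \sqrt{35570 + \frac{11468 + 23047}{19112 - 16444}} = \sqrt{35570 + \frac{34515}{2668}} = \sqrt{\frac{94935275}{2668}} = \frac{5 \sqrt{2532873137}}{1334}$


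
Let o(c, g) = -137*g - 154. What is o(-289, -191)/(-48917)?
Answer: -26013/48917 ≈ -0.53178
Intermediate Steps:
o(c, g) = -154 - 137*g
o(-289, -191)/(-48917) = (-154 - 137*(-191))/(-48917) = (-154 + 26167)*(-1/48917) = 26013*(-1/48917) = -26013/48917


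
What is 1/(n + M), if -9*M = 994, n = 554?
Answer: 9/3992 ≈ 0.0022545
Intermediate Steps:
M = -994/9 (M = -1/9*994 = -994/9 ≈ -110.44)
1/(n + M) = 1/(554 - 994/9) = 1/(3992/9) = 9/3992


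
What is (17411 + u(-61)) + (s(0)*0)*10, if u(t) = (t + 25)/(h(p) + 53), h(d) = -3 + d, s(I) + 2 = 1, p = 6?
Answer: 243745/14 ≈ 17410.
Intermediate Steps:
s(I) = -1 (s(I) = -2 + 1 = -1)
u(t) = 25/56 + t/56 (u(t) = (t + 25)/((-3 + 6) + 53) = (25 + t)/(3 + 53) = (25 + t)/56 = (25 + t)*(1/56) = 25/56 + t/56)
(17411 + u(-61)) + (s(0)*0)*10 = (17411 + (25/56 + (1/56)*(-61))) - 1*0*10 = (17411 + (25/56 - 61/56)) + 0*10 = (17411 - 9/14) + 0 = 243745/14 + 0 = 243745/14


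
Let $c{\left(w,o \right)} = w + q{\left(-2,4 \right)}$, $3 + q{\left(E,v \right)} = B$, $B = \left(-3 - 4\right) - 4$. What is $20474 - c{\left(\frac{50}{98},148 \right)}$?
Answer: $\frac{1003887}{49} \approx 20488.0$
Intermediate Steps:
$B = -11$ ($B = -7 - 4 = -11$)
$q{\left(E,v \right)} = -14$ ($q{\left(E,v \right)} = -3 - 11 = -14$)
$c{\left(w,o \right)} = -14 + w$ ($c{\left(w,o \right)} = w - 14 = -14 + w$)
$20474 - c{\left(\frac{50}{98},148 \right)} = 20474 - \left(-14 + \frac{50}{98}\right) = 20474 - \left(-14 + 50 \cdot \frac{1}{98}\right) = 20474 - \left(-14 + \frac{25}{49}\right) = 20474 - - \frac{661}{49} = 20474 + \frac{661}{49} = \frac{1003887}{49}$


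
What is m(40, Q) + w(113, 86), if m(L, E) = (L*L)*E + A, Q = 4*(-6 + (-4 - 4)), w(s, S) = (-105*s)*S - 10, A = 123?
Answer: -1109877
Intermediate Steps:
w(s, S) = -10 - 105*S*s (w(s, S) = -105*S*s - 10 = -10 - 105*S*s)
Q = -56 (Q = 4*(-6 - 8) = 4*(-14) = -56)
m(L, E) = 123 + E*L² (m(L, E) = (L*L)*E + 123 = L²*E + 123 = E*L² + 123 = 123 + E*L²)
m(40, Q) + w(113, 86) = (123 - 56*40²) + (-10 - 105*86*113) = (123 - 56*1600) + (-10 - 1020390) = (123 - 89600) - 1020400 = -89477 - 1020400 = -1109877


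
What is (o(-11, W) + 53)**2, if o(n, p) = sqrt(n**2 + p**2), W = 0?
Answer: 4096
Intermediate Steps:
(o(-11, W) + 53)**2 = (sqrt((-11)**2 + 0**2) + 53)**2 = (sqrt(121 + 0) + 53)**2 = (sqrt(121) + 53)**2 = (11 + 53)**2 = 64**2 = 4096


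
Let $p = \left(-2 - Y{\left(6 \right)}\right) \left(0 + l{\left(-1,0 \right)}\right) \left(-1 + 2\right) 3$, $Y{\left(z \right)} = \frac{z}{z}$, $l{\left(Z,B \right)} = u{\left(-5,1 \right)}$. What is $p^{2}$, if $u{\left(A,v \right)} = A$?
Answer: $2025$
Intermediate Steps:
$l{\left(Z,B \right)} = -5$
$Y{\left(z \right)} = 1$
$p = 45$ ($p = \left(-2 - 1\right) \left(0 - 5\right) \left(-1 + 2\right) 3 = \left(-2 - 1\right) \left(\left(-5\right) 1\right) 3 = \left(-3\right) \left(-5\right) 3 = 15 \cdot 3 = 45$)
$p^{2} = 45^{2} = 2025$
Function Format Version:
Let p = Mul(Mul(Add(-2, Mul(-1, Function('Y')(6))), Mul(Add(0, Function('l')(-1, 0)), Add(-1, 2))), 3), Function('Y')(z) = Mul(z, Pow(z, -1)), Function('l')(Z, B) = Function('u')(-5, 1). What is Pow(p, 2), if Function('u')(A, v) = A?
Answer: 2025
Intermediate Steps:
Function('l')(Z, B) = -5
Function('Y')(z) = 1
p = 45 (p = Mul(Mul(Add(-2, Mul(-1, 1)), Mul(Add(0, -5), Add(-1, 2))), 3) = Mul(Mul(Add(-2, -1), Mul(-5, 1)), 3) = Mul(Mul(-3, -5), 3) = Mul(15, 3) = 45)
Pow(p, 2) = Pow(45, 2) = 2025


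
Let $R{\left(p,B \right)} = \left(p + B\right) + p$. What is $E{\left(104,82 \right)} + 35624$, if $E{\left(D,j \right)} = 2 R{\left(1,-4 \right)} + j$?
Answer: $35702$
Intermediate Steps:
$R{\left(p,B \right)} = B + 2 p$ ($R{\left(p,B \right)} = \left(B + p\right) + p = B + 2 p$)
$E{\left(D,j \right)} = -4 + j$ ($E{\left(D,j \right)} = 2 \left(-4 + 2 \cdot 1\right) + j = 2 \left(-4 + 2\right) + j = 2 \left(-2\right) + j = -4 + j$)
$E{\left(104,82 \right)} + 35624 = \left(-4 + 82\right) + 35624 = 78 + 35624 = 35702$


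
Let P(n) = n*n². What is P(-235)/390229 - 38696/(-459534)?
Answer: -2974337254433/89661746643 ≈ -33.173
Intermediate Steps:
P(n) = n³
P(-235)/390229 - 38696/(-459534) = (-235)³/390229 - 38696/(-459534) = -12977875*1/390229 - 38696*(-1/459534) = -12977875/390229 + 19348/229767 = -2974337254433/89661746643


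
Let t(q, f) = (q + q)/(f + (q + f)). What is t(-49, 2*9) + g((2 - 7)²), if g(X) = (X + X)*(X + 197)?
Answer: 144398/13 ≈ 11108.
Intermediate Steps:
g(X) = 2*X*(197 + X) (g(X) = (2*X)*(197 + X) = 2*X*(197 + X))
t(q, f) = 2*q/(q + 2*f) (t(q, f) = (2*q)/(f + (f + q)) = (2*q)/(q + 2*f) = 2*q/(q + 2*f))
t(-49, 2*9) + g((2 - 7)²) = 2*(-49)/(-49 + 2*(2*9)) + 2*(2 - 7)²*(197 + (2 - 7)²) = 2*(-49)/(-49 + 2*18) + 2*(-5)²*(197 + (-5)²) = 2*(-49)/(-49 + 36) + 2*25*(197 + 25) = 2*(-49)/(-13) + 2*25*222 = 2*(-49)*(-1/13) + 11100 = 98/13 + 11100 = 144398/13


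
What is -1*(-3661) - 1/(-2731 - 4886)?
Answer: 27885838/7617 ≈ 3661.0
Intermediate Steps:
-1*(-3661) - 1/(-2731 - 4886) = 3661 - 1/(-7617) = 3661 - 1*(-1/7617) = 3661 + 1/7617 = 27885838/7617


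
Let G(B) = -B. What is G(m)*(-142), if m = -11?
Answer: -1562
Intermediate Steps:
G(m)*(-142) = -1*(-11)*(-142) = 11*(-142) = -1562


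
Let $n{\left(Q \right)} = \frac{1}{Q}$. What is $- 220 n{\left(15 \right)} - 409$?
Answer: $- \frac{1271}{3} \approx -423.67$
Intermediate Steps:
$- 220 n{\left(15 \right)} - 409 = - \frac{220}{15} - 409 = \left(-220\right) \frac{1}{15} - 409 = - \frac{44}{3} - 409 = - \frac{1271}{3}$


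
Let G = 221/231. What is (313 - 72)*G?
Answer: 53261/231 ≈ 230.57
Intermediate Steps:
G = 221/231 (G = 221*(1/231) = 221/231 ≈ 0.95671)
(313 - 72)*G = (313 - 72)*(221/231) = 241*(221/231) = 53261/231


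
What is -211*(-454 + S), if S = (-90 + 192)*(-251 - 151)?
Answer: 8747638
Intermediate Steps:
S = -41004 (S = 102*(-402) = -41004)
-211*(-454 + S) = -211*(-454 - 41004) = -211*(-41458) = 8747638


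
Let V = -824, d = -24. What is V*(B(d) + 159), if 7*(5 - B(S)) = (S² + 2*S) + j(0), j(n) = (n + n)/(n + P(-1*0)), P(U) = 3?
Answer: -510880/7 ≈ -72983.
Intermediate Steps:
j(n) = 2*n/(3 + n) (j(n) = (n + n)/(n + 3) = (2*n)/(3 + n) = 2*n/(3 + n))
B(S) = 5 - 2*S/7 - S²/7 (B(S) = 5 - ((S² + 2*S) + 2*0/(3 + 0))/7 = 5 - ((S² + 2*S) + 2*0/3)/7 = 5 - ((S² + 2*S) + 2*0*(⅓))/7 = 5 - ((S² + 2*S) + 0)/7 = 5 - (S² + 2*S)/7 = 5 + (-2*S/7 - S²/7) = 5 - 2*S/7 - S²/7)
V*(B(d) + 159) = -824*((5 - 2/7*(-24) - ⅐*(-24)²) + 159) = -824*((5 + 48/7 - ⅐*576) + 159) = -824*((5 + 48/7 - 576/7) + 159) = -824*(-493/7 + 159) = -824*620/7 = -510880/7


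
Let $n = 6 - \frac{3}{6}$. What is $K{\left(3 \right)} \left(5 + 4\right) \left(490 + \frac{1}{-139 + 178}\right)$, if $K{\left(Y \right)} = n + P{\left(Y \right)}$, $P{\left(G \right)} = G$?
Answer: $\frac{974661}{26} \approx 37487.0$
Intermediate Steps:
$n = \frac{11}{2}$ ($n = 6 - \frac{1}{2} = \frac{11}{2} \approx 5.5$)
$K{\left(Y \right)} = \frac{11}{2} + Y$
$K{\left(3 \right)} \left(5 + 4\right) \left(490 + \frac{1}{-139 + 178}\right) = \left(\frac{11}{2} + 3\right) \left(5 + 4\right) \left(490 + \frac{1}{-139 + 178}\right) = \frac{17}{2} \cdot 9 \left(490 + \frac{1}{39}\right) = \frac{153 \left(490 + \frac{1}{39}\right)}{2} = \frac{153}{2} \cdot \frac{19111}{39} = \frac{974661}{26}$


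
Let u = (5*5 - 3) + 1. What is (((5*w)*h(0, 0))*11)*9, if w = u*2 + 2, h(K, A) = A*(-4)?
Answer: 0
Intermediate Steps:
h(K, A) = -4*A
u = 23 (u = (25 - 3) + 1 = 22 + 1 = 23)
w = 48 (w = 23*2 + 2 = 46 + 2 = 48)
(((5*w)*h(0, 0))*11)*9 = (((5*48)*(-4*0))*11)*9 = ((240*0)*11)*9 = (0*11)*9 = 0*9 = 0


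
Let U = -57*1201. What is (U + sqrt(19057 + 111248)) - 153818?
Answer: -222275 + sqrt(130305) ≈ -2.2191e+5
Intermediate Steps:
U = -68457
(U + sqrt(19057 + 111248)) - 153818 = (-68457 + sqrt(19057 + 111248)) - 153818 = (-68457 + sqrt(130305)) - 153818 = -222275 + sqrt(130305)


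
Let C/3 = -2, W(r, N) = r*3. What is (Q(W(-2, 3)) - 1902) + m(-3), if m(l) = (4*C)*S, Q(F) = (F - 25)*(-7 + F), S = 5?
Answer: -1619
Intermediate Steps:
W(r, N) = 3*r
C = -6 (C = 3*(-2) = -6)
Q(F) = (-25 + F)*(-7 + F)
m(l) = -120 (m(l) = (4*(-6))*5 = -24*5 = -120)
(Q(W(-2, 3)) - 1902) + m(-3) = ((175 + (3*(-2))² - 96*(-2)) - 1902) - 120 = ((175 + (-6)² - 32*(-6)) - 1902) - 120 = ((175 + 36 + 192) - 1902) - 120 = (403 - 1902) - 120 = -1499 - 120 = -1619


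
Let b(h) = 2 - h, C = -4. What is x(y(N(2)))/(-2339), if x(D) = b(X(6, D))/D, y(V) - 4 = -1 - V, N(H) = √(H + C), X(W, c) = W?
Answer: 12/25729 + 4*I*√2/25729 ≈ 0.0004664 + 0.00021986*I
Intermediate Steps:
N(H) = √(-4 + H) (N(H) = √(H - 4) = √(-4 + H))
y(V) = 3 - V (y(V) = 4 + (-1 - V) = 3 - V)
x(D) = -4/D (x(D) = (2 - 1*6)/D = (2 - 6)/D = -4/D)
x(y(N(2)))/(-2339) = -4/(3 - √(-4 + 2))/(-2339) = -4/(3 - √(-2))*(-1/2339) = -4/(3 - I*√2)*(-1/2339) = 4/(2339*(3 - I*√2))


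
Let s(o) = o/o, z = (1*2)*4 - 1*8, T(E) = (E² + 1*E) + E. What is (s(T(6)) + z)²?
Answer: 1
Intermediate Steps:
T(E) = E² + 2*E (T(E) = (E² + E) + E = (E + E²) + E = E² + 2*E)
z = 0 (z = 2*4 - 8 = 8 - 8 = 0)
s(o) = 1
(s(T(6)) + z)² = (1 + 0)² = 1² = 1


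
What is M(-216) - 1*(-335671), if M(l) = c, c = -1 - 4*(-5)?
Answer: 335690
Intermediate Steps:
c = 19 (c = -1 + 20 = 19)
M(l) = 19
M(-216) - 1*(-335671) = 19 - 1*(-335671) = 19 + 335671 = 335690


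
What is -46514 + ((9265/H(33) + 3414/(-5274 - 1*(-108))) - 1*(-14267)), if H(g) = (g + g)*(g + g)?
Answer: -40312463617/1250172 ≈ -32246.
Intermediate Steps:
H(g) = 4*g² (H(g) = (2*g)*(2*g) = 4*g²)
-46514 + ((9265/H(33) + 3414/(-5274 - 1*(-108))) - 1*(-14267)) = -46514 + ((9265/((4*33²)) + 3414/(-5274 - 1*(-108))) - 1*(-14267)) = -46514 + ((9265/((4*1089)) + 3414/(-5274 + 108)) + 14267) = -46514 + ((9265/4356 + 3414/(-5166)) + 14267) = -46514 + ((9265*(1/4356) + 3414*(-1/5166)) + 14267) = -46514 + ((9265/4356 - 569/861) + 14267) = -46514 + (1832867/1250172 + 14267) = -46514 + 17838036791/1250172 = -40312463617/1250172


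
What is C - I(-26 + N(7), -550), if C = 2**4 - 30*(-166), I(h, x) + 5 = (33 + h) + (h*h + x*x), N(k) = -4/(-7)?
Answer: -14609506/49 ≈ -2.9815e+5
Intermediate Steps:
N(k) = 4/7 (N(k) = -4*(-1/7) = 4/7)
I(h, x) = 28 + h + h**2 + x**2 (I(h, x) = -5 + ((33 + h) + (h*h + x*x)) = -5 + ((33 + h) + (h**2 + x**2)) = -5 + (33 + h + h**2 + x**2) = 28 + h + h**2 + x**2)
C = 4996 (C = 16 + 4980 = 4996)
C - I(-26 + N(7), -550) = 4996 - (28 + (-26 + 4/7) + (-26 + 4/7)**2 + (-550)**2) = 4996 - (28 - 178/7 + (-178/7)**2 + 302500) = 4996 - (28 - 178/7 + 31684/49 + 302500) = 4996 - 1*14854310/49 = 4996 - 14854310/49 = -14609506/49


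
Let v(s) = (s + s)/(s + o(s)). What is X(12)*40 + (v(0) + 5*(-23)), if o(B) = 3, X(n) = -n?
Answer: -595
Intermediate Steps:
v(s) = 2*s/(3 + s) (v(s) = (s + s)/(s + 3) = (2*s)/(3 + s) = 2*s/(3 + s))
X(12)*40 + (v(0) + 5*(-23)) = -1*12*40 + (2*0/(3 + 0) + 5*(-23)) = -12*40 + (2*0/3 - 115) = -480 + (2*0*(1/3) - 115) = -480 + (0 - 115) = -480 - 115 = -595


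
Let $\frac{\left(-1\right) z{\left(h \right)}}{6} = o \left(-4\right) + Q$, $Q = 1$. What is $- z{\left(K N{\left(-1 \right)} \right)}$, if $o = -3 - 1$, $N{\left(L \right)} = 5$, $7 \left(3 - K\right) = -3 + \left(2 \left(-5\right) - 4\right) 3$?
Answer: $102$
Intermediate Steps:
$K = \frac{66}{7}$ ($K = 3 - \frac{-3 + \left(2 \left(-5\right) - 4\right) 3}{7} = 3 - \frac{-3 + \left(-10 - 4\right) 3}{7} = 3 - \frac{-3 - 42}{7} = 3 - - \frac{45}{7} = 3 + \frac{45}{7} = \frac{66}{7} \approx 9.4286$)
$o = -4$
$z{\left(h \right)} = -102$ ($z{\left(h \right)} = - 6 \left(\left(-4\right) \left(-4\right) + 1\right) = - 6 \left(16 + 1\right) = \left(-6\right) 17 = -102$)
$- z{\left(K N{\left(-1 \right)} \right)} = \left(-1\right) \left(-102\right) = 102$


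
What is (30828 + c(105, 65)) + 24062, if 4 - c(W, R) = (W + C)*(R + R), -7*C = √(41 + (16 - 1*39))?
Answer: 41244 + 390*√2/7 ≈ 41323.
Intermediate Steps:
C = -3*√2/7 (C = -√(41 + (16 - 1*39))/7 = -√(41 + (16 - 39))/7 = -√(41 - 23)/7 = -3*√2/7 ≈ -0.60609)
c(W, R) = 4 - 2*R*(W - 3*√2/7) (c(W, R) = 4 - (W - 3*√2/7)*(R + R) = 4 - (W - 3*√2/7)*2*R = 4 - 2*R*(W - 3*√2/7))
(30828 + c(105, 65)) + 24062 = (30828 + (4 - 2*65*105 + (6/7)*65*√2)) + 24062 = (30828 + (4 - 13650 + 390*√2/7)) + 24062 = (30828 + (-13646 + 390*√2/7)) + 24062 = (17182 + 390*√2/7) + 24062 = 41244 + 390*√2/7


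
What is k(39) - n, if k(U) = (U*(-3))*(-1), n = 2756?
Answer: -2639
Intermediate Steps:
k(U) = 3*U (k(U) = -3*U*(-1) = 3*U)
k(39) - n = 3*39 - 1*2756 = 117 - 2756 = -2639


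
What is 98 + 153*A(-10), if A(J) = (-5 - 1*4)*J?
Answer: 13868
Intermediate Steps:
A(J) = -9*J (A(J) = (-5 - 4)*J = -9*J)
98 + 153*A(-10) = 98 + 153*(-9*(-10)) = 98 + 153*90 = 98 + 13770 = 13868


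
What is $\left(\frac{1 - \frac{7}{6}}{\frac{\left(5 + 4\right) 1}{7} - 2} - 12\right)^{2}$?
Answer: $\frac{124609}{900} \approx 138.45$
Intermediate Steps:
$\left(\frac{1 - \frac{7}{6}}{\frac{\left(5 + 4\right) 1}{7} - 2} - 12\right)^{2} = \left(\frac{1 - \frac{7}{6}}{9 \cdot 1 \cdot \frac{1}{7} - 2} - 12\right)^{2} = \left(\frac{1 - \frac{7}{6}}{9 \cdot \frac{1}{7} - 2} - 12\right)^{2} = \left(- \frac{1}{6 \left(\frac{9}{7} - 2\right)} - 12\right)^{2} = \left(- \frac{1}{6 \left(- \frac{5}{7}\right)} - 12\right)^{2} = \left(\left(- \frac{1}{6}\right) \left(- \frac{7}{5}\right) - 12\right)^{2} = \left(\frac{7}{30} - 12\right)^{2} = \left(- \frac{353}{30}\right)^{2} = \frac{124609}{900}$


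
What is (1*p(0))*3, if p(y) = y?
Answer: 0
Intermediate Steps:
(1*p(0))*3 = (1*0)*3 = 0*3 = 0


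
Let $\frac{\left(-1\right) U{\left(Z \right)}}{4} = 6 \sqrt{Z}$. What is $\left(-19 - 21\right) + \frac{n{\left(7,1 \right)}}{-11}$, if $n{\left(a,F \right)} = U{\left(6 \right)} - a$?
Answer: $- \frac{433}{11} + \frac{24 \sqrt{6}}{11} \approx -34.019$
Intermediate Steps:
$U{\left(Z \right)} = - 24 \sqrt{Z}$ ($U{\left(Z \right)} = - 4 \cdot 6 \sqrt{Z} = - 24 \sqrt{Z}$)
$n{\left(a,F \right)} = - a - 24 \sqrt{6}$ ($n{\left(a,F \right)} = - 24 \sqrt{6} - a = - a - 24 \sqrt{6}$)
$\left(-19 - 21\right) + \frac{n{\left(7,1 \right)}}{-11} = \left(-19 - 21\right) + \frac{\left(-1\right) 7 - 24 \sqrt{6}}{-11} = \left(-19 - 21\right) - \frac{-7 - 24 \sqrt{6}}{11} = -40 + \left(\frac{7}{11} + \frac{24 \sqrt{6}}{11}\right) = - \frac{433}{11} + \frac{24 \sqrt{6}}{11}$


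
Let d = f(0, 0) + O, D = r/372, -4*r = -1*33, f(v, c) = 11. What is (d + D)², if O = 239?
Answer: 15378728121/246016 ≈ 62511.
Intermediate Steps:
r = 33/4 (r = -(-1)*33/4 = -¼*(-33) = 33/4 ≈ 8.2500)
D = 11/496 (D = (33/4)/372 = (33/4)*(1/372) = 11/496 ≈ 0.022177)
d = 250 (d = 11 + 239 = 250)
(d + D)² = (250 + 11/496)² = (124011/496)² = 15378728121/246016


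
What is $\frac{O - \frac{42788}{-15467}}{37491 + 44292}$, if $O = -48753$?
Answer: $- \frac{754019863}{1264937661} \approx -0.59609$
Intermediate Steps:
$\frac{O - \frac{42788}{-15467}}{37491 + 44292} = \frac{-48753 - \frac{42788}{-15467}}{37491 + 44292} = \frac{-48753 - - \frac{42788}{15467}}{81783} = \left(-48753 + \frac{42788}{15467}\right) \frac{1}{81783} = \left(- \frac{754019863}{15467}\right) \frac{1}{81783} = - \frac{754019863}{1264937661}$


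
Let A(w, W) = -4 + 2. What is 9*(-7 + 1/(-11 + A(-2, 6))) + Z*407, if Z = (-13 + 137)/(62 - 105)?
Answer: -691688/559 ≈ -1237.4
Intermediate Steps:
A(w, W) = -2
Z = -124/43 (Z = 124/(-43) = 124*(-1/43) = -124/43 ≈ -2.8837)
9*(-7 + 1/(-11 + A(-2, 6))) + Z*407 = 9*(-7 + 1/(-11 - 2)) - 124/43*407 = 9*(-7 + 1/(-13)) - 50468/43 = 9*(-7 - 1/13) - 50468/43 = 9*(-92/13) - 50468/43 = -828/13 - 50468/43 = -691688/559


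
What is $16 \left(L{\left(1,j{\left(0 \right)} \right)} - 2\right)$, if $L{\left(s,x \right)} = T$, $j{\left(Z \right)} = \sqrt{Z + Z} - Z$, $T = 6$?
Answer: $64$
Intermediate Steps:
$j{\left(Z \right)} = - Z + \sqrt{2} \sqrt{Z}$ ($j{\left(Z \right)} = \sqrt{2 Z} - Z = \sqrt{2} \sqrt{Z} - Z = - Z + \sqrt{2} \sqrt{Z}$)
$L{\left(s,x \right)} = 6$
$16 \left(L{\left(1,j{\left(0 \right)} \right)} - 2\right) = 16 \left(6 - 2\right) = 16 \cdot 4 = 64$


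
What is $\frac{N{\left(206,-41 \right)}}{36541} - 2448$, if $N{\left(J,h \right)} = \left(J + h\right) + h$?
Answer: $- \frac{89452244}{36541} \approx -2448.0$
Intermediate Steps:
$N{\left(J,h \right)} = J + 2 h$
$\frac{N{\left(206,-41 \right)}}{36541} - 2448 = \frac{206 + 2 \left(-41\right)}{36541} - 2448 = \left(206 - 82\right) \frac{1}{36541} - 2448 = 124 \cdot \frac{1}{36541} - 2448 = \frac{124}{36541} - 2448 = - \frac{89452244}{36541}$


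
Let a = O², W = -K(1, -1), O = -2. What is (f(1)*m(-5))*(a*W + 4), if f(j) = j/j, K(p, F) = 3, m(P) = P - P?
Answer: 0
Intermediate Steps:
m(P) = 0
f(j) = 1
W = -3 (W = -1*3 = -3)
a = 4 (a = (-2)² = 4)
(f(1)*m(-5))*(a*W + 4) = (1*0)*(4*(-3) + 4) = 0*(-12 + 4) = 0*(-8) = 0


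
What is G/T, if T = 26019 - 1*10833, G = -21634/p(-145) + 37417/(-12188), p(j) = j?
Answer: 8905163/925434840 ≈ 0.0096227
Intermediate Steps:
G = 8905163/60940 (G = -21634/(-145) + 37417/(-12188) = -21634*(-1/145) + 37417*(-1/12188) = 746/5 - 37417/12188 = 8905163/60940 ≈ 146.13)
T = 15186 (T = 26019 - 10833 = 15186)
G/T = (8905163/60940)/15186 = (8905163/60940)*(1/15186) = 8905163/925434840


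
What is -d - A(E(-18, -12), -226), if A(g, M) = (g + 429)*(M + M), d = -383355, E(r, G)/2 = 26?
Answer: 600767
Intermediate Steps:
E(r, G) = 52 (E(r, G) = 2*26 = 52)
A(g, M) = 2*M*(429 + g) (A(g, M) = (429 + g)*(2*M) = 2*M*(429 + g))
-d - A(E(-18, -12), -226) = -1*(-383355) - 2*(-226)*(429 + 52) = 383355 - 2*(-226)*481 = 383355 - 1*(-217412) = 383355 + 217412 = 600767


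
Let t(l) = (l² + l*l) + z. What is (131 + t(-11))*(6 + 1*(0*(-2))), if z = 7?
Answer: 2280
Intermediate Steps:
t(l) = 7 + 2*l² (t(l) = (l² + l*l) + 7 = (l² + l²) + 7 = 2*l² + 7 = 7 + 2*l²)
(131 + t(-11))*(6 + 1*(0*(-2))) = (131 + (7 + 2*(-11)²))*(6 + 1*(0*(-2))) = (131 + (7 + 2*121))*(6 + 1*0) = (131 + (7 + 242))*(6 + 0) = (131 + 249)*6 = 380*6 = 2280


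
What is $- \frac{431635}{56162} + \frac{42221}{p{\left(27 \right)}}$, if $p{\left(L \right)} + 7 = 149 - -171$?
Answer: $\frac{2236114047}{17578706} \approx 127.21$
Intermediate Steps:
$p{\left(L \right)} = 313$ ($p{\left(L \right)} = -7 + \left(149 - -171\right) = -7 + \left(149 + 171\right) = -7 + 320 = 313$)
$- \frac{431635}{56162} + \frac{42221}{p{\left(27 \right)}} = - \frac{431635}{56162} + \frac{42221}{313} = \frac{2236114047}{17578706}$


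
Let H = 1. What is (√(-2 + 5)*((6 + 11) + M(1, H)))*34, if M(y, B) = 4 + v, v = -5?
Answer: 544*√3 ≈ 942.24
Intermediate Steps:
M(y, B) = -1 (M(y, B) = 4 - 5 = -1)
(√(-2 + 5)*((6 + 11) + M(1, H)))*34 = (√(-2 + 5)*((6 + 11) - 1))*34 = (√3*(17 - 1))*34 = (√3*16)*34 = (16*√3)*34 = 544*√3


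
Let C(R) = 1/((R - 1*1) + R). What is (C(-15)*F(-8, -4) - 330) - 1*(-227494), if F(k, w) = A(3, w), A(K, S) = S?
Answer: 7042088/31 ≈ 2.2716e+5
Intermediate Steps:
F(k, w) = w
C(R) = 1/(-1 + 2*R) (C(R) = 1/((R - 1) + R) = 1/((-1 + R) + R) = 1/(-1 + 2*R))
(C(-15)*F(-8, -4) - 330) - 1*(-227494) = (-4/(-1 + 2*(-15)) - 330) - 1*(-227494) = (-4/(-1 - 30) - 330) + 227494 = (-4/(-31) - 330) + 227494 = (-1/31*(-4) - 330) + 227494 = (4/31 - 330) + 227494 = -10226/31 + 227494 = 7042088/31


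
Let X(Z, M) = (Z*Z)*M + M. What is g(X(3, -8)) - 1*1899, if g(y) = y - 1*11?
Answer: -1990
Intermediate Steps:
X(Z, M) = M + M*Z² (X(Z, M) = Z²*M + M = M*Z² + M = M + M*Z²)
g(y) = -11 + y (g(y) = y - 11 = -11 + y)
g(X(3, -8)) - 1*1899 = (-11 - 8*(1 + 3²)) - 1*1899 = (-11 - 8*(1 + 9)) - 1899 = (-11 - 8*10) - 1899 = (-11 - 80) - 1899 = -91 - 1899 = -1990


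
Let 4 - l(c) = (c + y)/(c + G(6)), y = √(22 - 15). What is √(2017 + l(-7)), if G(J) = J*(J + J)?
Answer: √(8539180 - 65*√7)/65 ≈ 44.956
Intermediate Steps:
G(J) = 2*J² (G(J) = J*(2*J) = 2*J²)
y = √7 ≈ 2.6458
l(c) = 4 - (c + √7)/(72 + c) (l(c) = 4 - (c + √7)/(c + 2*6²) = 4 - (c + √7)/(c + 2*36) = 4 - (c + √7)/(c + 72) = 4 - (c + √7)/(72 + c))
√(2017 + l(-7)) = √(2017 + (288 - √7 + 3*(-7))/(72 - 7)) = √(2017 + (288 - √7 - 21)/65) = √(2017 + (267 - √7)/65) = √(2017 + (267/65 - √7/65)) = √(131372/65 - √7/65)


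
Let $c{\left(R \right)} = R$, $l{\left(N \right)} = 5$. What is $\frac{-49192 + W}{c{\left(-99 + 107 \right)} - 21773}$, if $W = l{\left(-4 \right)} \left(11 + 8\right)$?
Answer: $\frac{49097}{21765} \approx 2.2558$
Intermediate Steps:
$W = 95$ ($W = 5 \left(11 + 8\right) = 5 \cdot 19 = 95$)
$\frac{-49192 + W}{c{\left(-99 + 107 \right)} - 21773} = \frac{-49192 + 95}{\left(-99 + 107\right) - 21773} = - \frac{49097}{8 - 21773} = - \frac{49097}{-21765} = \left(-49097\right) \left(- \frac{1}{21765}\right) = \frac{49097}{21765}$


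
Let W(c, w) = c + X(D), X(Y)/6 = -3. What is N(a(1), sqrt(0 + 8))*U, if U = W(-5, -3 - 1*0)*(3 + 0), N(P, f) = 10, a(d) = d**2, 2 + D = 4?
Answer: -690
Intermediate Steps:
D = 2 (D = -2 + 4 = 2)
X(Y) = -18 (X(Y) = 6*(-3) = -18)
W(c, w) = -18 + c (W(c, w) = c - 18 = -18 + c)
U = -69 (U = (-18 - 5)*(3 + 0) = -23*3 = -69)
N(a(1), sqrt(0 + 8))*U = 10*(-69) = -690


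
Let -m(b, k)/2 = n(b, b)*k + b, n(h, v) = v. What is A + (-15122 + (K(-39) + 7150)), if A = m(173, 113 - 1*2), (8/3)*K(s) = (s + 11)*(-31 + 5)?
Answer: -46451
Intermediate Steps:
K(s) = -429/4 - 39*s/4 (K(s) = 3*((s + 11)*(-31 + 5))/8 = 3*((11 + s)*(-26))/8 = 3*(-286 - 26*s)/8 = -429/4 - 39*s/4)
m(b, k) = -2*b - 2*b*k (m(b, k) = -2*(b*k + b) = -2*(b + b*k) = -2*b - 2*b*k)
A = -38752 (A = 2*173*(-1 - (113 - 1*2)) = 2*173*(-1 - (113 - 2)) = 2*173*(-1 - 1*111) = 2*173*(-1 - 111) = 2*173*(-112) = -38752)
A + (-15122 + (K(-39) + 7150)) = -38752 + (-15122 + ((-429/4 - 39/4*(-39)) + 7150)) = -38752 + (-15122 + ((-429/4 + 1521/4) + 7150)) = -38752 + (-15122 + (273 + 7150)) = -38752 + (-15122 + 7423) = -38752 - 7699 = -46451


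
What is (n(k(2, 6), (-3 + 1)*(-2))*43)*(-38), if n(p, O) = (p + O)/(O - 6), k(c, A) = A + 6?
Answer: 13072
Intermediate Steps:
k(c, A) = 6 + A
n(p, O) = (O + p)/(-6 + O)
(n(k(2, 6), (-3 + 1)*(-2))*43)*(-38) = ((((-3 + 1)*(-2) + (6 + 6))/(-6 + (-3 + 1)*(-2)))*43)*(-38) = (((-2*(-2) + 12)/(-6 - 2*(-2)))*43)*(-38) = (((4 + 12)/(-6 + 4))*43)*(-38) = ((16/(-2))*43)*(-38) = (-1/2*16*43)*(-38) = -8*43*(-38) = -344*(-38) = 13072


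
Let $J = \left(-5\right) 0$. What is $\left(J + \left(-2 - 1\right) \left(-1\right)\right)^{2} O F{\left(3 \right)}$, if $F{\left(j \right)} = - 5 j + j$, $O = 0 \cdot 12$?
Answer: $0$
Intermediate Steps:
$J = 0$
$O = 0$
$F{\left(j \right)} = - 4 j$
$\left(J + \left(-2 - 1\right) \left(-1\right)\right)^{2} O F{\left(3 \right)} = \left(0 + \left(-2 - 1\right) \left(-1\right)\right)^{2} \cdot 0 \left(\left(-4\right) 3\right) = \left(0 - -3\right)^{2} \cdot 0 \left(-12\right) = \left(0 + 3\right)^{2} \cdot 0 \left(-12\right) = 3^{2} \cdot 0 \left(-12\right) = 9 \cdot 0 \left(-12\right) = 0 \left(-12\right) = 0$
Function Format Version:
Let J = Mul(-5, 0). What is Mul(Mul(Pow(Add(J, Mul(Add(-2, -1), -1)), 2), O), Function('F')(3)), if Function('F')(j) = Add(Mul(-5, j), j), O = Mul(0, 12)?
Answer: 0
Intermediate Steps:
J = 0
O = 0
Function('F')(j) = Mul(-4, j)
Mul(Mul(Pow(Add(J, Mul(Add(-2, -1), -1)), 2), O), Function('F')(3)) = Mul(Mul(Pow(Add(0, Mul(Add(-2, -1), -1)), 2), 0), Mul(-4, 3)) = Mul(Mul(Pow(Add(0, Mul(-3, -1)), 2), 0), -12) = Mul(Mul(Pow(Add(0, 3), 2), 0), -12) = Mul(Mul(Pow(3, 2), 0), -12) = Mul(Mul(9, 0), -12) = Mul(0, -12) = 0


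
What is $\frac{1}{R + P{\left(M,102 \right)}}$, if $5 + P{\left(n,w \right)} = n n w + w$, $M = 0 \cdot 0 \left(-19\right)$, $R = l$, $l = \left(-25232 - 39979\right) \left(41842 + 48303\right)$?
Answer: $- \frac{1}{5878445498} \approx -1.7011 \cdot 10^{-10}$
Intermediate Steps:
$l = -5878445595$ ($l = \left(-65211\right) 90145 = -5878445595$)
$R = -5878445595$
$M = 0$ ($M = 0 \left(-19\right) = 0$)
$P{\left(n,w \right)} = -5 + w + w n^{2}$ ($P{\left(n,w \right)} = -5 + \left(n n w + w\right) = -5 + \left(n^{2} w + w\right) = -5 + \left(w n^{2} + w\right) = -5 + \left(w + w n^{2}\right) = -5 + w + w n^{2}$)
$\frac{1}{R + P{\left(M,102 \right)}} = \frac{1}{-5878445595 + \left(-5 + 102 + 102 \cdot 0^{2}\right)} = \frac{1}{-5878445595 + \left(-5 + 102 + 102 \cdot 0\right)} = \frac{1}{-5878445595 + \left(-5 + 102 + 0\right)} = \frac{1}{-5878445595 + 97} = \frac{1}{-5878445498} = - \frac{1}{5878445498}$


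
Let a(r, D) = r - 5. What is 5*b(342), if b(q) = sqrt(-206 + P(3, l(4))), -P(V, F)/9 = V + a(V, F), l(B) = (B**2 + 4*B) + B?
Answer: 5*I*sqrt(215) ≈ 73.314*I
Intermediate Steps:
a(r, D) = -5 + r
l(B) = B**2 + 5*B
P(V, F) = 45 - 18*V (P(V, F) = -9*(V + (-5 + V)) = -9*(-5 + 2*V) = 45 - 18*V)
b(q) = I*sqrt(215) (b(q) = sqrt(-206 + (45 - 18*3)) = sqrt(-206 + (45 - 54)) = sqrt(-206 - 9) = sqrt(-215) = I*sqrt(215))
5*b(342) = 5*(I*sqrt(215)) = 5*I*sqrt(215)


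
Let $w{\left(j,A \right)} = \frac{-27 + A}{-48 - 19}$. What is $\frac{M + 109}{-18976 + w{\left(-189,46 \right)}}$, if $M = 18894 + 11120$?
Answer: $- \frac{2018241}{1271411} \approx -1.5874$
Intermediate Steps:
$w{\left(j,A \right)} = \frac{27}{67} - \frac{A}{67}$ ($w{\left(j,A \right)} = \frac{-27 + A}{-67} = \left(-27 + A\right) \left(- \frac{1}{67}\right) = \frac{27}{67} - \frac{A}{67}$)
$M = 30014$
$\frac{M + 109}{-18976 + w{\left(-189,46 \right)}} = \frac{30014 + 109}{-18976 + \left(\frac{27}{67} - \frac{46}{67}\right)} = \frac{30123}{-18976 + \left(\frac{27}{67} - \frac{46}{67}\right)} = \frac{30123}{-18976 - \frac{19}{67}} = \frac{30123}{- \frac{1271411}{67}} = 30123 \left(- \frac{67}{1271411}\right) = - \frac{2018241}{1271411}$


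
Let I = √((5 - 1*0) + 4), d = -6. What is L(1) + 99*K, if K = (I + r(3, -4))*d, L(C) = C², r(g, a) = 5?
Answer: -4751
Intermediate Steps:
I = 3 (I = √((5 + 0) + 4) = √(5 + 4) = √9 = 3)
K = -48 (K = (3 + 5)*(-6) = 8*(-6) = -48)
L(1) + 99*K = 1² + 99*(-48) = 1 - 4752 = -4751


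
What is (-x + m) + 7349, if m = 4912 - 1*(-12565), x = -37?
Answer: 24863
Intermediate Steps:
m = 17477 (m = 4912 + 12565 = 17477)
(-x + m) + 7349 = (-1*(-37) + 17477) + 7349 = (37 + 17477) + 7349 = 17514 + 7349 = 24863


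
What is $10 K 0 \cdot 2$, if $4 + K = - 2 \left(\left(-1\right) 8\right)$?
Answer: $0$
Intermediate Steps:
$K = 12$ ($K = -4 - 2 \left(\left(-1\right) 8\right) = -4 - -16 = -4 + 16 = 12$)
$10 K 0 \cdot 2 = 10 \cdot 12 \cdot 0 \cdot 2 = 120 \cdot 0 = 0$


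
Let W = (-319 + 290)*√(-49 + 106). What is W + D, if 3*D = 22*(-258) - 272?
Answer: -5948/3 - 29*√57 ≈ -2201.6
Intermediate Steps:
W = -29*√57 ≈ -218.95
D = -5948/3 (D = (22*(-258) - 272)/3 = (-5676 - 272)/3 = (⅓)*(-5948) = -5948/3 ≈ -1982.7)
W + D = -29*√57 - 5948/3 = -5948/3 - 29*√57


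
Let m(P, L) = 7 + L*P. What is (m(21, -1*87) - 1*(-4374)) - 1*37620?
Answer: -35066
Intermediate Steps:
(m(21, -1*87) - 1*(-4374)) - 1*37620 = ((7 - 1*87*21) - 1*(-4374)) - 1*37620 = ((7 - 87*21) + 4374) - 37620 = ((7 - 1827) + 4374) - 37620 = (-1820 + 4374) - 37620 = 2554 - 37620 = -35066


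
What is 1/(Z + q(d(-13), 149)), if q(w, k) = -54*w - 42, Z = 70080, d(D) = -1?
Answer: 1/70092 ≈ 1.4267e-5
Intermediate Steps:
q(w, k) = -42 - 54*w
1/(Z + q(d(-13), 149)) = 1/(70080 + (-42 - 54*(-1))) = 1/(70080 + (-42 + 54)) = 1/(70080 + 12) = 1/70092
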